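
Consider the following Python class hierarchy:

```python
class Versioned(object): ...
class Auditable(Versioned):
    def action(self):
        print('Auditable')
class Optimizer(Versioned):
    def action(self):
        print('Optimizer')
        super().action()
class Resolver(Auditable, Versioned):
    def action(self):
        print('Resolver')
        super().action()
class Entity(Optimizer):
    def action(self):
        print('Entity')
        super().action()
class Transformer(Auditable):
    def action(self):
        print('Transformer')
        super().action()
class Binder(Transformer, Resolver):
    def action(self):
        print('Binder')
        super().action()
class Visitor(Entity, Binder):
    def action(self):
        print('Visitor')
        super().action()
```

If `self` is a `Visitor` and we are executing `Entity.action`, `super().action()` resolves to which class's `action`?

L[Visitor] = Visitor + merge(L[Entity], L[Binder], [Entity Binder])
  take Entity:  [Entity Optimizer Versioned object] + [Binder Transformer Resolver Auditable Versioned object] + [Entity Binder]
  take Optimizer:  [Optimizer Versioned object] + [Binder Transformer Resolver Auditable Versioned object] + [Binder]
  take Binder:  [Versioned object] + [Binder Transformer Resolver Auditable Versioned object] + [Binder]
  take Transformer:  [Versioned object] + [Transformer Resolver Auditable Versioned object]
  take Resolver:  [Versioned object] + [Resolver Auditable Versioned object]
  take Auditable:  [Versioned object] + [Auditable Versioned object]
  take Versioned:  [Versioned object] + [Versioned object]
  take object:  [object] + [object]
MRO: Visitor Entity Optimizer Binder Transformer Resolver Auditable Versioned object
super() in Entity.action on a Visitor instance goes to the class after Entity in Visitor's MRO: Optimizer.

Optimizer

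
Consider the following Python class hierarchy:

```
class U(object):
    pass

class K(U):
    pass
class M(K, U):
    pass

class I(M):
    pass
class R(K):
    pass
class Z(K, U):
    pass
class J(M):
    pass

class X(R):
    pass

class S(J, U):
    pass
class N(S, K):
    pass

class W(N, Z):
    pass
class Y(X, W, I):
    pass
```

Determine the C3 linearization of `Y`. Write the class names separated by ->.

L[Y] = Y + merge(L[X], L[W], L[I], [X W I])
  take X:  [X R K U object] + [W N S J M Z K U object] + [I M K U object] + [X W I]
  take R:  [R K U object] + [W N S J M Z K U object] + [I M K U object] + [W I]
  take W:  [K U object] + [W N S J M Z K U object] + [I M K U object] + [W I]
  take N:  [K U object] + [N S J M Z K U object] + [I M K U object] + [I]
  take S:  [K U object] + [S J M Z K U object] + [I M K U object] + [I]
  take J:  [K U object] + [J M Z K U object] + [I M K U object] + [I]
  take I:  [K U object] + [M Z K U object] + [I M K U object] + [I]
  take M:  [K U object] + [M Z K U object] + [M K U object]
  take Z:  [K U object] + [Z K U object] + [K U object]
  take K:  [K U object] + [K U object] + [K U object]
  take U:  [U object] + [U object] + [U object]
  take object:  [object] + [object] + [object]

Y -> X -> R -> W -> N -> S -> J -> I -> M -> Z -> K -> U -> object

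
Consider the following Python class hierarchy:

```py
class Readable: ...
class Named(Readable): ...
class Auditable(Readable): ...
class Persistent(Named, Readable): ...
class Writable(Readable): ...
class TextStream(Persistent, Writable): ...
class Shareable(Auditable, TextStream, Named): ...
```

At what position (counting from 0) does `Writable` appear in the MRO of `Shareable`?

L[Shareable] = Shareable + merge(L[Auditable], L[TextStream], L[Named], [Auditable TextStream Named])
  take Auditable:  [Auditable Readable object] + [TextStream Persistent Named Writable Readable object] + [Named Readable object] + [Auditable TextStream Named]
  take TextStream:  [Readable object] + [TextStream Persistent Named Writable Readable object] + [Named Readable object] + [TextStream Named]
  take Persistent:  [Readable object] + [Persistent Named Writable Readable object] + [Named Readable object] + [Named]
  take Named:  [Readable object] + [Named Writable Readable object] + [Named Readable object] + [Named]
  take Writable:  [Readable object] + [Writable Readable object] + [Readable object]
  take Readable:  [Readable object] + [Readable object] + [Readable object]
  take object:  [object] + [object] + [object]
MRO: Shareable Auditable TextStream Persistent Named Writable Readable object
Writable sits at index 5.

5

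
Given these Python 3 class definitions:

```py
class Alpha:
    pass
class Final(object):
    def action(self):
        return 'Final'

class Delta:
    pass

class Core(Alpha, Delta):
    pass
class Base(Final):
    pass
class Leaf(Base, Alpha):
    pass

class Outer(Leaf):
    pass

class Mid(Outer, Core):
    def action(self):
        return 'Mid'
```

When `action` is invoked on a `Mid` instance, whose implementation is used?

L[Mid] = Mid + merge(L[Outer], L[Core], [Outer Core])
  take Outer:  [Outer Leaf Base Final Alpha object] + [Core Alpha Delta object] + [Outer Core]
  take Leaf:  [Leaf Base Final Alpha object] + [Core Alpha Delta object] + [Core]
  take Base:  [Base Final Alpha object] + [Core Alpha Delta object] + [Core]
  take Final:  [Final Alpha object] + [Core Alpha Delta object] + [Core]
  take Core:  [Alpha object] + [Core Alpha Delta object] + [Core]
  take Alpha:  [Alpha object] + [Alpha Delta object]
  take Delta:  [object] + [Delta object]
  take object:  [object] + [object]
MRO: Mid Outer Leaf Base Final Core Alpha Delta object
action is defined in: Final, Mid. First along the MRO is Mid.

Mid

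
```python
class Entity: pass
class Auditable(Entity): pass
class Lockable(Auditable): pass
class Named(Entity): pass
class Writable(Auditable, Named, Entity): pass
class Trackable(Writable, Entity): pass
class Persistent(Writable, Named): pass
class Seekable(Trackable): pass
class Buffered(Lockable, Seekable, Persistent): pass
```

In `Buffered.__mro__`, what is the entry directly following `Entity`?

object

L[Buffered] = Buffered + merge(L[Lockable], L[Seekable], L[Persistent], [Lockable Seekable Persistent])
  take Lockable:  [Lockable Auditable Entity object] + [Seekable Trackable Writable Auditable Named Entity object] + [Persistent Writable Auditable Named Entity object] + [Lockable Seekable Persistent]
  take Seekable:  [Auditable Entity object] + [Seekable Trackable Writable Auditable Named Entity object] + [Persistent Writable Auditable Named Entity object] + [Seekable Persistent]
  take Trackable:  [Auditable Entity object] + [Trackable Writable Auditable Named Entity object] + [Persistent Writable Auditable Named Entity object] + [Persistent]
  take Persistent:  [Auditable Entity object] + [Writable Auditable Named Entity object] + [Persistent Writable Auditable Named Entity object] + [Persistent]
  take Writable:  [Auditable Entity object] + [Writable Auditable Named Entity object] + [Writable Auditable Named Entity object]
  take Auditable:  [Auditable Entity object] + [Auditable Named Entity object] + [Auditable Named Entity object]
  take Named:  [Entity object] + [Named Entity object] + [Named Entity object]
  take Entity:  [Entity object] + [Entity object] + [Entity object]
  take object:  [object] + [object] + [object]
MRO: Buffered Lockable Seekable Trackable Persistent Writable Auditable Named Entity object
Entity is at position 8; next is object.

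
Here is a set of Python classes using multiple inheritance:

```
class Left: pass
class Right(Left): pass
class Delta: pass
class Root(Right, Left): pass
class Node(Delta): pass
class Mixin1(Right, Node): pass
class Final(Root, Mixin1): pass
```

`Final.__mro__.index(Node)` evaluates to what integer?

5

L[Final] = Final + merge(L[Root], L[Mixin1], [Root Mixin1])
  take Root:  [Root Right Left object] + [Mixin1 Right Left Node Delta object] + [Root Mixin1]
  take Mixin1:  [Right Left object] + [Mixin1 Right Left Node Delta object] + [Mixin1]
  take Right:  [Right Left object] + [Right Left Node Delta object]
  take Left:  [Left object] + [Left Node Delta object]
  take Node:  [object] + [Node Delta object]
  take Delta:  [object] + [Delta object]
  take object:  [object] + [object]
MRO: Final Root Mixin1 Right Left Node Delta object
Node sits at index 5.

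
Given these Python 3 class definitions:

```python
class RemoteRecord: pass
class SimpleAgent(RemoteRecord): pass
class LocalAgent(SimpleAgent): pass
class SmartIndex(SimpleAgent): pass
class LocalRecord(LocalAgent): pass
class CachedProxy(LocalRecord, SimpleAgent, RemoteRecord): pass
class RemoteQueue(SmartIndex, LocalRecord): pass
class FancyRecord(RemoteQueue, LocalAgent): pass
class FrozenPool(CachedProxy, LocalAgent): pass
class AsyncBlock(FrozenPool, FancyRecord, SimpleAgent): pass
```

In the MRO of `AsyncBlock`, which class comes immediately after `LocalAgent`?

L[AsyncBlock] = AsyncBlock + merge(L[FrozenPool], L[FancyRecord], L[SimpleAgent], [FrozenPool FancyRecord SimpleAgent])
  take FrozenPool:  [FrozenPool CachedProxy LocalRecord LocalAgent SimpleAgent RemoteRecord object] + [FancyRecord RemoteQueue SmartIndex LocalRecord LocalAgent SimpleAgent RemoteRecord object] + [SimpleAgent RemoteRecord object] + [FrozenPool FancyRecord SimpleAgent]
  take CachedProxy:  [CachedProxy LocalRecord LocalAgent SimpleAgent RemoteRecord object] + [FancyRecord RemoteQueue SmartIndex LocalRecord LocalAgent SimpleAgent RemoteRecord object] + [SimpleAgent RemoteRecord object] + [FancyRecord SimpleAgent]
  take FancyRecord:  [LocalRecord LocalAgent SimpleAgent RemoteRecord object] + [FancyRecord RemoteQueue SmartIndex LocalRecord LocalAgent SimpleAgent RemoteRecord object] + [SimpleAgent RemoteRecord object] + [FancyRecord SimpleAgent]
  take RemoteQueue:  [LocalRecord LocalAgent SimpleAgent RemoteRecord object] + [RemoteQueue SmartIndex LocalRecord LocalAgent SimpleAgent RemoteRecord object] + [SimpleAgent RemoteRecord object] + [SimpleAgent]
  take SmartIndex:  [LocalRecord LocalAgent SimpleAgent RemoteRecord object] + [SmartIndex LocalRecord LocalAgent SimpleAgent RemoteRecord object] + [SimpleAgent RemoteRecord object] + [SimpleAgent]
  take LocalRecord:  [LocalRecord LocalAgent SimpleAgent RemoteRecord object] + [LocalRecord LocalAgent SimpleAgent RemoteRecord object] + [SimpleAgent RemoteRecord object] + [SimpleAgent]
  take LocalAgent:  [LocalAgent SimpleAgent RemoteRecord object] + [LocalAgent SimpleAgent RemoteRecord object] + [SimpleAgent RemoteRecord object] + [SimpleAgent]
  take SimpleAgent:  [SimpleAgent RemoteRecord object] + [SimpleAgent RemoteRecord object] + [SimpleAgent RemoteRecord object] + [SimpleAgent]
  take RemoteRecord:  [RemoteRecord object] + [RemoteRecord object] + [RemoteRecord object]
  take object:  [object] + [object] + [object]
MRO: AsyncBlock FrozenPool CachedProxy FancyRecord RemoteQueue SmartIndex LocalRecord LocalAgent SimpleAgent RemoteRecord object
LocalAgent is at position 7; next is SimpleAgent.

SimpleAgent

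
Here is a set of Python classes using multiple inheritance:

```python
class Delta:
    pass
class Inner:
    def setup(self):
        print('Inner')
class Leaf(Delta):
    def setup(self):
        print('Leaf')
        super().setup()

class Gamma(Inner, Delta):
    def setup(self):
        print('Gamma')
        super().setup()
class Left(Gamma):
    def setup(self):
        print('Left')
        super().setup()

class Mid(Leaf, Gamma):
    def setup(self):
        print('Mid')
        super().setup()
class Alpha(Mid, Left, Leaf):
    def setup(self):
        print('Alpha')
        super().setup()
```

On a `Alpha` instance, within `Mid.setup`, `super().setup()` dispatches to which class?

Left

L[Alpha] = Alpha + merge(L[Mid], L[Left], L[Leaf], [Mid Left Leaf])
  take Mid:  [Mid Leaf Gamma Inner Delta object] + [Left Gamma Inner Delta object] + [Leaf Delta object] + [Mid Left Leaf]
  take Left:  [Leaf Gamma Inner Delta object] + [Left Gamma Inner Delta object] + [Leaf Delta object] + [Left Leaf]
  take Leaf:  [Leaf Gamma Inner Delta object] + [Gamma Inner Delta object] + [Leaf Delta object] + [Leaf]
  take Gamma:  [Gamma Inner Delta object] + [Gamma Inner Delta object] + [Delta object]
  take Inner:  [Inner Delta object] + [Inner Delta object] + [Delta object]
  take Delta:  [Delta object] + [Delta object] + [Delta object]
  take object:  [object] + [object] + [object]
MRO: Alpha Mid Left Leaf Gamma Inner Delta object
super() in Mid.setup on a Alpha instance goes to the class after Mid in Alpha's MRO: Left.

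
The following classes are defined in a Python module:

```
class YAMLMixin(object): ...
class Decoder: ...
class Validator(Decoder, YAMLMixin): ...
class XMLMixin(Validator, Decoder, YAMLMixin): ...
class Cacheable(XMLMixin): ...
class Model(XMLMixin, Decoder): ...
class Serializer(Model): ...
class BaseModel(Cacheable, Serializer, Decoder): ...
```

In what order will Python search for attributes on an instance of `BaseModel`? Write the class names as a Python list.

[BaseModel, Cacheable, Serializer, Model, XMLMixin, Validator, Decoder, YAMLMixin, object]

L[BaseModel] = BaseModel + merge(L[Cacheable], L[Serializer], L[Decoder], [Cacheable Serializer Decoder])
  take Cacheable:  [Cacheable XMLMixin Validator Decoder YAMLMixin object] + [Serializer Model XMLMixin Validator Decoder YAMLMixin object] + [Decoder object] + [Cacheable Serializer Decoder]
  take Serializer:  [XMLMixin Validator Decoder YAMLMixin object] + [Serializer Model XMLMixin Validator Decoder YAMLMixin object] + [Decoder object] + [Serializer Decoder]
  take Model:  [XMLMixin Validator Decoder YAMLMixin object] + [Model XMLMixin Validator Decoder YAMLMixin object] + [Decoder object] + [Decoder]
  take XMLMixin:  [XMLMixin Validator Decoder YAMLMixin object] + [XMLMixin Validator Decoder YAMLMixin object] + [Decoder object] + [Decoder]
  take Validator:  [Validator Decoder YAMLMixin object] + [Validator Decoder YAMLMixin object] + [Decoder object] + [Decoder]
  take Decoder:  [Decoder YAMLMixin object] + [Decoder YAMLMixin object] + [Decoder object] + [Decoder]
  take YAMLMixin:  [YAMLMixin object] + [YAMLMixin object] + [object]
  take object:  [object] + [object] + [object]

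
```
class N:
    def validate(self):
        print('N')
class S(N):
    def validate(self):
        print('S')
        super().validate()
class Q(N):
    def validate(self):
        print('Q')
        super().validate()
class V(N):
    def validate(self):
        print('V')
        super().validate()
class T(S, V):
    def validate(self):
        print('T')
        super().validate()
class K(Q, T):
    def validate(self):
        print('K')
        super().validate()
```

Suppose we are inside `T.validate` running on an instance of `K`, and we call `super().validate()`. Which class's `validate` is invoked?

L[K] = K + merge(L[Q], L[T], [Q T])
  take Q:  [Q N object] + [T S V N object] + [Q T]
  take T:  [N object] + [T S V N object] + [T]
  take S:  [N object] + [S V N object]
  take V:  [N object] + [V N object]
  take N:  [N object] + [N object]
  take object:  [object] + [object]
MRO: K Q T S V N object
super() in T.validate on a K instance goes to the class after T in K's MRO: S.

S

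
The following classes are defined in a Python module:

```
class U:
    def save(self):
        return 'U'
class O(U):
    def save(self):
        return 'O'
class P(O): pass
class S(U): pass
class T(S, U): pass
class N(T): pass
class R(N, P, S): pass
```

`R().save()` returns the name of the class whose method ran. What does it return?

L[R] = R + merge(L[N], L[P], L[S], [N P S])
  take N:  [N T S U object] + [P O U object] + [S U object] + [N P S]
  take T:  [T S U object] + [P O U object] + [S U object] + [P S]
  take P:  [S U object] + [P O U object] + [S U object] + [P S]
  take S:  [S U object] + [O U object] + [S U object] + [S]
  take O:  [U object] + [O U object] + [U object]
  take U:  [U object] + [U object] + [U object]
  take object:  [object] + [object] + [object]
MRO: R N T P S O U object
save is defined in: O, U. First along the MRO is O.

O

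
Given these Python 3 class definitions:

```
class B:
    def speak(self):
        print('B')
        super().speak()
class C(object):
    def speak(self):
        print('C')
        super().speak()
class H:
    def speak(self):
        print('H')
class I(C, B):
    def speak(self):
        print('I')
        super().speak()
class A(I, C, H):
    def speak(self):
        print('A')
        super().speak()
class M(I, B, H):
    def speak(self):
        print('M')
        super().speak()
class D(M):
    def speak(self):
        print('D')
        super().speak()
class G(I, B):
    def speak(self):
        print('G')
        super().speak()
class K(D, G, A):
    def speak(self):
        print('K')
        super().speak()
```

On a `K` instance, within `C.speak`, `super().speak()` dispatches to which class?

B

L[K] = K + merge(L[D], L[G], L[A], [D G A])
  take D:  [D M I C B H object] + [G I C B object] + [A I C B H object] + [D G A]
  take M:  [M I C B H object] + [G I C B object] + [A I C B H object] + [G A]
  take G:  [I C B H object] + [G I C B object] + [A I C B H object] + [G A]
  take A:  [I C B H object] + [I C B object] + [A I C B H object] + [A]
  take I:  [I C B H object] + [I C B object] + [I C B H object]
  take C:  [C B H object] + [C B object] + [C B H object]
  take B:  [B H object] + [B object] + [B H object]
  take H:  [H object] + [object] + [H object]
  take object:  [object] + [object] + [object]
MRO: K D M G A I C B H object
super() in C.speak on a K instance goes to the class after C in K's MRO: B.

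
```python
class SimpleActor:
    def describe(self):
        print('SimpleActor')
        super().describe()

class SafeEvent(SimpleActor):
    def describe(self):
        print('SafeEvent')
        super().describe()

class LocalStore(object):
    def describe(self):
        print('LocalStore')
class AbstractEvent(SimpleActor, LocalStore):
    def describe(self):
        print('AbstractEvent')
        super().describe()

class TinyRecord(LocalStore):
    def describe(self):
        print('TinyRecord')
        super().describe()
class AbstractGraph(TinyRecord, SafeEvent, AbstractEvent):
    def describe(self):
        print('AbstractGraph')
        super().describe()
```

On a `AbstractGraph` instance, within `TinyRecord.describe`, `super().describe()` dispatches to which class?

L[AbstractGraph] = AbstractGraph + merge(L[TinyRecord], L[SafeEvent], L[AbstractEvent], [TinyRecord SafeEvent AbstractEvent])
  take TinyRecord:  [TinyRecord LocalStore object] + [SafeEvent SimpleActor object] + [AbstractEvent SimpleActor LocalStore object] + [TinyRecord SafeEvent AbstractEvent]
  take SafeEvent:  [LocalStore object] + [SafeEvent SimpleActor object] + [AbstractEvent SimpleActor LocalStore object] + [SafeEvent AbstractEvent]
  take AbstractEvent:  [LocalStore object] + [SimpleActor object] + [AbstractEvent SimpleActor LocalStore object] + [AbstractEvent]
  take SimpleActor:  [LocalStore object] + [SimpleActor object] + [SimpleActor LocalStore object]
  take LocalStore:  [LocalStore object] + [object] + [LocalStore object]
  take object:  [object] + [object] + [object]
MRO: AbstractGraph TinyRecord SafeEvent AbstractEvent SimpleActor LocalStore object
super() in TinyRecord.describe on a AbstractGraph instance goes to the class after TinyRecord in AbstractGraph's MRO: SafeEvent.

SafeEvent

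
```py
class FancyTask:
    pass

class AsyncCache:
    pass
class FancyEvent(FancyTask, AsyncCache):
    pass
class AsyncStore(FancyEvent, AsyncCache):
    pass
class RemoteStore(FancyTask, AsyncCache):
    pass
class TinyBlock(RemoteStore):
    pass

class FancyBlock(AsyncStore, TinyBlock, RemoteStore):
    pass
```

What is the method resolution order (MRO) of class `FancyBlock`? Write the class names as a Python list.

[FancyBlock, AsyncStore, FancyEvent, TinyBlock, RemoteStore, FancyTask, AsyncCache, object]

L[FancyBlock] = FancyBlock + merge(L[AsyncStore], L[TinyBlock], L[RemoteStore], [AsyncStore TinyBlock RemoteStore])
  take AsyncStore:  [AsyncStore FancyEvent FancyTask AsyncCache object] + [TinyBlock RemoteStore FancyTask AsyncCache object] + [RemoteStore FancyTask AsyncCache object] + [AsyncStore TinyBlock RemoteStore]
  take FancyEvent:  [FancyEvent FancyTask AsyncCache object] + [TinyBlock RemoteStore FancyTask AsyncCache object] + [RemoteStore FancyTask AsyncCache object] + [TinyBlock RemoteStore]
  take TinyBlock:  [FancyTask AsyncCache object] + [TinyBlock RemoteStore FancyTask AsyncCache object] + [RemoteStore FancyTask AsyncCache object] + [TinyBlock RemoteStore]
  take RemoteStore:  [FancyTask AsyncCache object] + [RemoteStore FancyTask AsyncCache object] + [RemoteStore FancyTask AsyncCache object] + [RemoteStore]
  take FancyTask:  [FancyTask AsyncCache object] + [FancyTask AsyncCache object] + [FancyTask AsyncCache object]
  take AsyncCache:  [AsyncCache object] + [AsyncCache object] + [AsyncCache object]
  take object:  [object] + [object] + [object]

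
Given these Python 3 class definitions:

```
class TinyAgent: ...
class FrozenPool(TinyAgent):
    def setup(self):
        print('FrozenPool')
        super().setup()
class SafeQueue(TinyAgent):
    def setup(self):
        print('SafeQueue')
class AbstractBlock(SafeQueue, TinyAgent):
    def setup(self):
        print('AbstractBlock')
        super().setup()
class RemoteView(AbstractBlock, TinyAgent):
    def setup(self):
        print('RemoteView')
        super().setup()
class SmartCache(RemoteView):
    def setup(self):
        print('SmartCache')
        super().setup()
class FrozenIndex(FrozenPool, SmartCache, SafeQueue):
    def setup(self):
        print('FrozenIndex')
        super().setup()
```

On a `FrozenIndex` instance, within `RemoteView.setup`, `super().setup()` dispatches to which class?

AbstractBlock

L[FrozenIndex] = FrozenIndex + merge(L[FrozenPool], L[SmartCache], L[SafeQueue], [FrozenPool SmartCache SafeQueue])
  take FrozenPool:  [FrozenPool TinyAgent object] + [SmartCache RemoteView AbstractBlock SafeQueue TinyAgent object] + [SafeQueue TinyAgent object] + [FrozenPool SmartCache SafeQueue]
  take SmartCache:  [TinyAgent object] + [SmartCache RemoteView AbstractBlock SafeQueue TinyAgent object] + [SafeQueue TinyAgent object] + [SmartCache SafeQueue]
  take RemoteView:  [TinyAgent object] + [RemoteView AbstractBlock SafeQueue TinyAgent object] + [SafeQueue TinyAgent object] + [SafeQueue]
  take AbstractBlock:  [TinyAgent object] + [AbstractBlock SafeQueue TinyAgent object] + [SafeQueue TinyAgent object] + [SafeQueue]
  take SafeQueue:  [TinyAgent object] + [SafeQueue TinyAgent object] + [SafeQueue TinyAgent object] + [SafeQueue]
  take TinyAgent:  [TinyAgent object] + [TinyAgent object] + [TinyAgent object]
  take object:  [object] + [object] + [object]
MRO: FrozenIndex FrozenPool SmartCache RemoteView AbstractBlock SafeQueue TinyAgent object
super() in RemoteView.setup on a FrozenIndex instance goes to the class after RemoteView in FrozenIndex's MRO: AbstractBlock.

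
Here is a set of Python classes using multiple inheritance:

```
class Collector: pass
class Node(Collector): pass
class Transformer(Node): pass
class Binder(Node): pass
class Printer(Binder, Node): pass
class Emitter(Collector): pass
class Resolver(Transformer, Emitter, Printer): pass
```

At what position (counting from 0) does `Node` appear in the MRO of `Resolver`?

5

L[Resolver] = Resolver + merge(L[Transformer], L[Emitter], L[Printer], [Transformer Emitter Printer])
  take Transformer:  [Transformer Node Collector object] + [Emitter Collector object] + [Printer Binder Node Collector object] + [Transformer Emitter Printer]
  take Emitter:  [Node Collector object] + [Emitter Collector object] + [Printer Binder Node Collector object] + [Emitter Printer]
  take Printer:  [Node Collector object] + [Collector object] + [Printer Binder Node Collector object] + [Printer]
  take Binder:  [Node Collector object] + [Collector object] + [Binder Node Collector object]
  take Node:  [Node Collector object] + [Collector object] + [Node Collector object]
  take Collector:  [Collector object] + [Collector object] + [Collector object]
  take object:  [object] + [object] + [object]
MRO: Resolver Transformer Emitter Printer Binder Node Collector object
Node sits at index 5.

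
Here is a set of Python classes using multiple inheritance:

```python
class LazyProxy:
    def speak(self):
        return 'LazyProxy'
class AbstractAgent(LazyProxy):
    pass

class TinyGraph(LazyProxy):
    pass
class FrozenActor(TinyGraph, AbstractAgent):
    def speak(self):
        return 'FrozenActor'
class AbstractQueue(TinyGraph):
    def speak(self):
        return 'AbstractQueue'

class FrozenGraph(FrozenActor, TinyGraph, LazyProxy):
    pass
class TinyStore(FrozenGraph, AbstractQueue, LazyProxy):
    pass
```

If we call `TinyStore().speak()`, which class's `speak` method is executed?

L[TinyStore] = TinyStore + merge(L[FrozenGraph], L[AbstractQueue], L[LazyProxy], [FrozenGraph AbstractQueue LazyProxy])
  take FrozenGraph:  [FrozenGraph FrozenActor TinyGraph AbstractAgent LazyProxy object] + [AbstractQueue TinyGraph LazyProxy object] + [LazyProxy object] + [FrozenGraph AbstractQueue LazyProxy]
  take FrozenActor:  [FrozenActor TinyGraph AbstractAgent LazyProxy object] + [AbstractQueue TinyGraph LazyProxy object] + [LazyProxy object] + [AbstractQueue LazyProxy]
  take AbstractQueue:  [TinyGraph AbstractAgent LazyProxy object] + [AbstractQueue TinyGraph LazyProxy object] + [LazyProxy object] + [AbstractQueue LazyProxy]
  take TinyGraph:  [TinyGraph AbstractAgent LazyProxy object] + [TinyGraph LazyProxy object] + [LazyProxy object] + [LazyProxy]
  take AbstractAgent:  [AbstractAgent LazyProxy object] + [LazyProxy object] + [LazyProxy object] + [LazyProxy]
  take LazyProxy:  [LazyProxy object] + [LazyProxy object] + [LazyProxy object] + [LazyProxy]
  take object:  [object] + [object] + [object]
MRO: TinyStore FrozenGraph FrozenActor AbstractQueue TinyGraph AbstractAgent LazyProxy object
speak is defined in: AbstractQueue, FrozenActor, LazyProxy. First along the MRO is FrozenActor.

FrozenActor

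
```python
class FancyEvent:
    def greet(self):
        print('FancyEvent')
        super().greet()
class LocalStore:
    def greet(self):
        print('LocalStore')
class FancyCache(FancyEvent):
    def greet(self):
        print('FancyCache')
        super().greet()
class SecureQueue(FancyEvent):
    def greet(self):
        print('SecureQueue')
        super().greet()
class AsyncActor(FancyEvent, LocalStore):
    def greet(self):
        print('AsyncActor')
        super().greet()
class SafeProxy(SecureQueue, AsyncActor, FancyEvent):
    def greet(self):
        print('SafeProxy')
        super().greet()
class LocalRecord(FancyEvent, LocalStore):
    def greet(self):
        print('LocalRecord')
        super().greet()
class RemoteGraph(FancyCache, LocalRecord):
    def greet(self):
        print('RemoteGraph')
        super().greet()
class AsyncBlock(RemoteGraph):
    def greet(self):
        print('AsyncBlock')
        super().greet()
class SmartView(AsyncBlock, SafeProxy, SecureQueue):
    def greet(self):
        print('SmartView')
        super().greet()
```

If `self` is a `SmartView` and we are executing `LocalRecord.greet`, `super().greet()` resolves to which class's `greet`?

SafeProxy

L[SmartView] = SmartView + merge(L[AsyncBlock], L[SafeProxy], L[SecureQueue], [AsyncBlock SafeProxy SecureQueue])
  take AsyncBlock:  [AsyncBlock RemoteGraph FancyCache LocalRecord FancyEvent LocalStore object] + [SafeProxy SecureQueue AsyncActor FancyEvent LocalStore object] + [SecureQueue FancyEvent object] + [AsyncBlock SafeProxy SecureQueue]
  take RemoteGraph:  [RemoteGraph FancyCache LocalRecord FancyEvent LocalStore object] + [SafeProxy SecureQueue AsyncActor FancyEvent LocalStore object] + [SecureQueue FancyEvent object] + [SafeProxy SecureQueue]
  take FancyCache:  [FancyCache LocalRecord FancyEvent LocalStore object] + [SafeProxy SecureQueue AsyncActor FancyEvent LocalStore object] + [SecureQueue FancyEvent object] + [SafeProxy SecureQueue]
  take LocalRecord:  [LocalRecord FancyEvent LocalStore object] + [SafeProxy SecureQueue AsyncActor FancyEvent LocalStore object] + [SecureQueue FancyEvent object] + [SafeProxy SecureQueue]
  take SafeProxy:  [FancyEvent LocalStore object] + [SafeProxy SecureQueue AsyncActor FancyEvent LocalStore object] + [SecureQueue FancyEvent object] + [SafeProxy SecureQueue]
  take SecureQueue:  [FancyEvent LocalStore object] + [SecureQueue AsyncActor FancyEvent LocalStore object] + [SecureQueue FancyEvent object] + [SecureQueue]
  take AsyncActor:  [FancyEvent LocalStore object] + [AsyncActor FancyEvent LocalStore object] + [FancyEvent object]
  take FancyEvent:  [FancyEvent LocalStore object] + [FancyEvent LocalStore object] + [FancyEvent object]
  take LocalStore:  [LocalStore object] + [LocalStore object] + [object]
  take object:  [object] + [object] + [object]
MRO: SmartView AsyncBlock RemoteGraph FancyCache LocalRecord SafeProxy SecureQueue AsyncActor FancyEvent LocalStore object
super() in LocalRecord.greet on a SmartView instance goes to the class after LocalRecord in SmartView's MRO: SafeProxy.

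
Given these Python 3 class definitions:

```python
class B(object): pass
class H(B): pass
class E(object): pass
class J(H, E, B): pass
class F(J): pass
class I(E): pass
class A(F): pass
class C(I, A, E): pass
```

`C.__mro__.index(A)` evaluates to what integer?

L[C] = C + merge(L[I], L[A], L[E], [I A E])
  take I:  [I E object] + [A F J H E B object] + [E object] + [I A E]
  take A:  [E object] + [A F J H E B object] + [E object] + [A E]
  take F:  [E object] + [F J H E B object] + [E object] + [E]
  take J:  [E object] + [J H E B object] + [E object] + [E]
  take H:  [E object] + [H E B object] + [E object] + [E]
  take E:  [E object] + [E B object] + [E object] + [E]
  take B:  [object] + [B object] + [object]
  take object:  [object] + [object] + [object]
MRO: C I A F J H E B object
A sits at index 2.

2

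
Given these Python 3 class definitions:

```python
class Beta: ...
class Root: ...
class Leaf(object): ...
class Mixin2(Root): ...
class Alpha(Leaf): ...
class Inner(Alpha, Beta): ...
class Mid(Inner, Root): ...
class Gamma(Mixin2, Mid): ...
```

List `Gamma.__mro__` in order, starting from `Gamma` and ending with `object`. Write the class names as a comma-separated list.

L[Gamma] = Gamma + merge(L[Mixin2], L[Mid], [Mixin2 Mid])
  take Mixin2:  [Mixin2 Root object] + [Mid Inner Alpha Leaf Beta Root object] + [Mixin2 Mid]
  take Mid:  [Root object] + [Mid Inner Alpha Leaf Beta Root object] + [Mid]
  take Inner:  [Root object] + [Inner Alpha Leaf Beta Root object]
  take Alpha:  [Root object] + [Alpha Leaf Beta Root object]
  take Leaf:  [Root object] + [Leaf Beta Root object]
  take Beta:  [Root object] + [Beta Root object]
  take Root:  [Root object] + [Root object]
  take object:  [object] + [object]

Gamma, Mixin2, Mid, Inner, Alpha, Leaf, Beta, Root, object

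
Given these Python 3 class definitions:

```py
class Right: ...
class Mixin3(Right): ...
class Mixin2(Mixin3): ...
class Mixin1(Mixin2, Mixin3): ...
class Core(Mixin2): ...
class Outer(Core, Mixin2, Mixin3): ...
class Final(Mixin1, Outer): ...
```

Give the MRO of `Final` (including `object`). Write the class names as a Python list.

[Final, Mixin1, Outer, Core, Mixin2, Mixin3, Right, object]

L[Final] = Final + merge(L[Mixin1], L[Outer], [Mixin1 Outer])
  take Mixin1:  [Mixin1 Mixin2 Mixin3 Right object] + [Outer Core Mixin2 Mixin3 Right object] + [Mixin1 Outer]
  take Outer:  [Mixin2 Mixin3 Right object] + [Outer Core Mixin2 Mixin3 Right object] + [Outer]
  take Core:  [Mixin2 Mixin3 Right object] + [Core Mixin2 Mixin3 Right object]
  take Mixin2:  [Mixin2 Mixin3 Right object] + [Mixin2 Mixin3 Right object]
  take Mixin3:  [Mixin3 Right object] + [Mixin3 Right object]
  take Right:  [Right object] + [Right object]
  take object:  [object] + [object]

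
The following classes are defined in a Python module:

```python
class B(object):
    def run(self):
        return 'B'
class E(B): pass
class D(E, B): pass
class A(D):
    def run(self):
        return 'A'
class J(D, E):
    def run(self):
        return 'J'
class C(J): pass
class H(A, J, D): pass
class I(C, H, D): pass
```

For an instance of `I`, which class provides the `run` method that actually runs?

L[I] = I + merge(L[C], L[H], L[D], [C H D])
  take C:  [C J D E B object] + [H A J D E B object] + [D E B object] + [C H D]
  take H:  [J D E B object] + [H A J D E B object] + [D E B object] + [H D]
  take A:  [J D E B object] + [A J D E B object] + [D E B object] + [D]
  take J:  [J D E B object] + [J D E B object] + [D E B object] + [D]
  take D:  [D E B object] + [D E B object] + [D E B object] + [D]
  take E:  [E B object] + [E B object] + [E B object]
  take B:  [B object] + [B object] + [B object]
  take object:  [object] + [object] + [object]
MRO: I C H A J D E B object
run is defined in: A, B, J. First along the MRO is A.

A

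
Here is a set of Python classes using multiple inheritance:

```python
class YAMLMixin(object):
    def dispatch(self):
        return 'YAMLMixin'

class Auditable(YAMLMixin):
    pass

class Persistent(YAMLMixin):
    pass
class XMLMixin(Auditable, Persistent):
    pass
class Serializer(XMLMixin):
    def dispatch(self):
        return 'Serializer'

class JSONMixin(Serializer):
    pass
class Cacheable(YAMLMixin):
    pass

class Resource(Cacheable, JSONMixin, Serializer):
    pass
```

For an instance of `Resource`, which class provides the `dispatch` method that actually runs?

Serializer

L[Resource] = Resource + merge(L[Cacheable], L[JSONMixin], L[Serializer], [Cacheable JSONMixin Serializer])
  take Cacheable:  [Cacheable YAMLMixin object] + [JSONMixin Serializer XMLMixin Auditable Persistent YAMLMixin object] + [Serializer XMLMixin Auditable Persistent YAMLMixin object] + [Cacheable JSONMixin Serializer]
  take JSONMixin:  [YAMLMixin object] + [JSONMixin Serializer XMLMixin Auditable Persistent YAMLMixin object] + [Serializer XMLMixin Auditable Persistent YAMLMixin object] + [JSONMixin Serializer]
  take Serializer:  [YAMLMixin object] + [Serializer XMLMixin Auditable Persistent YAMLMixin object] + [Serializer XMLMixin Auditable Persistent YAMLMixin object] + [Serializer]
  take XMLMixin:  [YAMLMixin object] + [XMLMixin Auditable Persistent YAMLMixin object] + [XMLMixin Auditable Persistent YAMLMixin object]
  take Auditable:  [YAMLMixin object] + [Auditable Persistent YAMLMixin object] + [Auditable Persistent YAMLMixin object]
  take Persistent:  [YAMLMixin object] + [Persistent YAMLMixin object] + [Persistent YAMLMixin object]
  take YAMLMixin:  [YAMLMixin object] + [YAMLMixin object] + [YAMLMixin object]
  take object:  [object] + [object] + [object]
MRO: Resource Cacheable JSONMixin Serializer XMLMixin Auditable Persistent YAMLMixin object
dispatch is defined in: Serializer, YAMLMixin. First along the MRO is Serializer.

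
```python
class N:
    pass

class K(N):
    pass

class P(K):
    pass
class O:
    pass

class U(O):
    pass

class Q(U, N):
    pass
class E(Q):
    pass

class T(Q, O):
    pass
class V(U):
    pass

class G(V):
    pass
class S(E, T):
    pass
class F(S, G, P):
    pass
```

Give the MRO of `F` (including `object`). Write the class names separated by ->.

F -> S -> E -> T -> Q -> G -> V -> U -> O -> P -> K -> N -> object

L[F] = F + merge(L[S], L[G], L[P], [S G P])
  take S:  [S E T Q U O N object] + [G V U O object] + [P K N object] + [S G P]
  take E:  [E T Q U O N object] + [G V U O object] + [P K N object] + [G P]
  take T:  [T Q U O N object] + [G V U O object] + [P K N object] + [G P]
  take Q:  [Q U O N object] + [G V U O object] + [P K N object] + [G P]
  take G:  [U O N object] + [G V U O object] + [P K N object] + [G P]
  take V:  [U O N object] + [V U O object] + [P K N object] + [P]
  take U:  [U O N object] + [U O object] + [P K N object] + [P]
  take O:  [O N object] + [O object] + [P K N object] + [P]
  take P:  [N object] + [object] + [P K N object] + [P]
  take K:  [N object] + [object] + [K N object]
  take N:  [N object] + [object] + [N object]
  take object:  [object] + [object] + [object]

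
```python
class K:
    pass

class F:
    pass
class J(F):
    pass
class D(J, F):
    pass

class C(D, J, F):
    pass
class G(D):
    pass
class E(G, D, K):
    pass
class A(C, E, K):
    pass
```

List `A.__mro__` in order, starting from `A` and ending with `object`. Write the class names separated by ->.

L[A] = A + merge(L[C], L[E], L[K], [C E K])
  take C:  [C D J F object] + [E G D J F K object] + [K object] + [C E K]
  take E:  [D J F object] + [E G D J F K object] + [K object] + [E K]
  take G:  [D J F object] + [G D J F K object] + [K object] + [K]
  take D:  [D J F object] + [D J F K object] + [K object] + [K]
  take J:  [J F object] + [J F K object] + [K object] + [K]
  take F:  [F object] + [F K object] + [K object] + [K]
  take K:  [object] + [K object] + [K object] + [K]
  take object:  [object] + [object] + [object]

A -> C -> E -> G -> D -> J -> F -> K -> object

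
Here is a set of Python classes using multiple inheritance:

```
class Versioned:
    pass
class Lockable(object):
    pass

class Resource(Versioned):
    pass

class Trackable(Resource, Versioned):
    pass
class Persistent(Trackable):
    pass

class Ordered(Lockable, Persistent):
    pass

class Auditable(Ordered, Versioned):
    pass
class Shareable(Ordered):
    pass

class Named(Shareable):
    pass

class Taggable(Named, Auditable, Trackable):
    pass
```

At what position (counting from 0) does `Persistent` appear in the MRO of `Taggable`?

L[Taggable] = Taggable + merge(L[Named], L[Auditable], L[Trackable], [Named Auditable Trackable])
  take Named:  [Named Shareable Ordered Lockable Persistent Trackable Resource Versioned object] + [Auditable Ordered Lockable Persistent Trackable Resource Versioned object] + [Trackable Resource Versioned object] + [Named Auditable Trackable]
  take Shareable:  [Shareable Ordered Lockable Persistent Trackable Resource Versioned object] + [Auditable Ordered Lockable Persistent Trackable Resource Versioned object] + [Trackable Resource Versioned object] + [Auditable Trackable]
  take Auditable:  [Ordered Lockable Persistent Trackable Resource Versioned object] + [Auditable Ordered Lockable Persistent Trackable Resource Versioned object] + [Trackable Resource Versioned object] + [Auditable Trackable]
  take Ordered:  [Ordered Lockable Persistent Trackable Resource Versioned object] + [Ordered Lockable Persistent Trackable Resource Versioned object] + [Trackable Resource Versioned object] + [Trackable]
  take Lockable:  [Lockable Persistent Trackable Resource Versioned object] + [Lockable Persistent Trackable Resource Versioned object] + [Trackable Resource Versioned object] + [Trackable]
  take Persistent:  [Persistent Trackable Resource Versioned object] + [Persistent Trackable Resource Versioned object] + [Trackable Resource Versioned object] + [Trackable]
  take Trackable:  [Trackable Resource Versioned object] + [Trackable Resource Versioned object] + [Trackable Resource Versioned object] + [Trackable]
  take Resource:  [Resource Versioned object] + [Resource Versioned object] + [Resource Versioned object]
  take Versioned:  [Versioned object] + [Versioned object] + [Versioned object]
  take object:  [object] + [object] + [object]
MRO: Taggable Named Shareable Auditable Ordered Lockable Persistent Trackable Resource Versioned object
Persistent sits at index 6.

6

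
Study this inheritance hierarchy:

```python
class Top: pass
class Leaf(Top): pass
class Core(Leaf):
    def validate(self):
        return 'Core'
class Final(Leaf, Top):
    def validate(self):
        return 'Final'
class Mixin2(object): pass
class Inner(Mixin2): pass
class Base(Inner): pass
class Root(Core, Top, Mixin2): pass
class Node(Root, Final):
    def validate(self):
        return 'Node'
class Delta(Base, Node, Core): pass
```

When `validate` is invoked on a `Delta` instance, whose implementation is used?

Node

L[Delta] = Delta + merge(L[Base], L[Node], L[Core], [Base Node Core])
  take Base:  [Base Inner Mixin2 object] + [Node Root Core Final Leaf Top Mixin2 object] + [Core Leaf Top object] + [Base Node Core]
  take Inner:  [Inner Mixin2 object] + [Node Root Core Final Leaf Top Mixin2 object] + [Core Leaf Top object] + [Node Core]
  take Node:  [Mixin2 object] + [Node Root Core Final Leaf Top Mixin2 object] + [Core Leaf Top object] + [Node Core]
  take Root:  [Mixin2 object] + [Root Core Final Leaf Top Mixin2 object] + [Core Leaf Top object] + [Core]
  take Core:  [Mixin2 object] + [Core Final Leaf Top Mixin2 object] + [Core Leaf Top object] + [Core]
  take Final:  [Mixin2 object] + [Final Leaf Top Mixin2 object] + [Leaf Top object]
  take Leaf:  [Mixin2 object] + [Leaf Top Mixin2 object] + [Leaf Top object]
  take Top:  [Mixin2 object] + [Top Mixin2 object] + [Top object]
  take Mixin2:  [Mixin2 object] + [Mixin2 object] + [object]
  take object:  [object] + [object] + [object]
MRO: Delta Base Inner Node Root Core Final Leaf Top Mixin2 object
validate is defined in: Core, Final, Node. First along the MRO is Node.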